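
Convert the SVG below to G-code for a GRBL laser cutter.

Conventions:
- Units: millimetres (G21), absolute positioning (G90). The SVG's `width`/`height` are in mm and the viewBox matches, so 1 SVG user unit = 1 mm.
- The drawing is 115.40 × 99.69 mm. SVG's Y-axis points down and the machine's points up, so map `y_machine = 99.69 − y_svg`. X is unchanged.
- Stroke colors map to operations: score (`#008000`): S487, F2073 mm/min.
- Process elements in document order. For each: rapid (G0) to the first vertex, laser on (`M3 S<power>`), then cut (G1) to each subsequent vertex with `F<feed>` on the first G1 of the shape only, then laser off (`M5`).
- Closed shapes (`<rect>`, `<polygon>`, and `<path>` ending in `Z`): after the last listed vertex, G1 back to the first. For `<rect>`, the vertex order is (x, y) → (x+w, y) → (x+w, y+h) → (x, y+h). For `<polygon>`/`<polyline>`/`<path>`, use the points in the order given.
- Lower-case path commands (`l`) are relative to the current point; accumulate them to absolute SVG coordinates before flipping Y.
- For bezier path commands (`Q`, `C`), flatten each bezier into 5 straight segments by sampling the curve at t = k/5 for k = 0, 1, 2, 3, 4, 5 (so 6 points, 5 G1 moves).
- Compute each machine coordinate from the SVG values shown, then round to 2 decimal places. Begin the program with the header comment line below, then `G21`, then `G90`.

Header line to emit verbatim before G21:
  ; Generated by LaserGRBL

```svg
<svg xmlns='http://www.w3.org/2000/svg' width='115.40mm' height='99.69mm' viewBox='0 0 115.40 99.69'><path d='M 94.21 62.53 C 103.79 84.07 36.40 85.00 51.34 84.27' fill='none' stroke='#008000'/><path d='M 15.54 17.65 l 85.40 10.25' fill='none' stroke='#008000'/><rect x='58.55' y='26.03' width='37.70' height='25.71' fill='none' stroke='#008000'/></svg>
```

; Generated by LaserGRBL
G21
G90
G0 X94.21 Y37.16
M3 S487
G1 X92.00 Y26.56 F2073
G1 X78.96 Y19.99
G1 X62.74 Y16.55
G1 X50.98 Y15.33
G1 X51.34 Y15.42
M5
G0 X15.54 Y82.04
M3 S487
G1 X100.94 Y71.79 F2073
M5
G0 X58.55 Y73.66
M3 S487
G1 X96.25 Y73.66 F2073
G1 X96.25 Y47.95
G1 X58.55 Y47.95
G1 X58.55 Y73.66
M5

viewBox `0 0 115.40 99.69` with mm width/height → 1 unit = 1 mm. Flip: y_m = 99.69 − y_svg.

**Shape 1** — `<path>` cubic bezier, stroke `#008000` → score (S487, F2073). Control points (SVG): P0=(94.21,62.53), P1=(103.79,84.07), P2=(36.40,85.00), P3=(51.34,84.27); sampled at t=k/5. Machine vertices: (94.21,37.16) → (92.00,26.56) → (78.96,19.99) → (62.74,16.55) → (50.98,15.33) → (51.34,15.42). Open path.

**Shape 2** — `<path>` line segment, stroke `#008000` → score (S487, F2073). Machine vertices: (15.54,82.04) → (100.94,71.79). Open path.

**Shape 3** — `<rect>` rectangle, stroke `#008000` → score (S487, F2073). Machine vertices: (58.55,73.66) → (96.25,73.66) → (96.25,47.95) → (58.55,47.95) → (58.55,73.66). Closed: final G1 returns to the first vertex.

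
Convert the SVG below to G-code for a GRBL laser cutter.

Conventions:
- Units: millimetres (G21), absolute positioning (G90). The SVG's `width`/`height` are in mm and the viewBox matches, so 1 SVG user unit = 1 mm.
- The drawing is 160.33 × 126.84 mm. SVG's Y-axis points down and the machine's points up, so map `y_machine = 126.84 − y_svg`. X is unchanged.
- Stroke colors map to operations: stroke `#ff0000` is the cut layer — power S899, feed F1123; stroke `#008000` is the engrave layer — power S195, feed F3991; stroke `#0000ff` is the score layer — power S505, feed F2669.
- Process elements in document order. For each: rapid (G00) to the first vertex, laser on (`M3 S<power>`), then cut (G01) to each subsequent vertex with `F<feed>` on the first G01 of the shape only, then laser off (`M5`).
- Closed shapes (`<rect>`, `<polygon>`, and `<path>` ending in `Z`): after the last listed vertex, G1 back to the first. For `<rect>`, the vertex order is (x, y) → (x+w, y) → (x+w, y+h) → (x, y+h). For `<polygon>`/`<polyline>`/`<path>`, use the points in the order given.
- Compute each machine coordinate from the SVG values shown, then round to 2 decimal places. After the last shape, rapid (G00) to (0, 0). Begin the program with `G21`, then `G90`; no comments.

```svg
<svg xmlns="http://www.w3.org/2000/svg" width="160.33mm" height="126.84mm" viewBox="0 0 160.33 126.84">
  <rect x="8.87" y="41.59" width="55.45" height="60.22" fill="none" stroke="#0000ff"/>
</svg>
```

viewBox `0 0 160.33 126.84` with mm width/height → 1 unit = 1 mm. Flip: y_m = 126.84 − y_svg.

**Shape 1** — `<rect>` rectangle, stroke `#0000ff` → score (S505, F2669). Machine vertices: (8.87,85.25) → (64.32,85.25) → (64.32,25.03) → (8.87,25.03) → (8.87,85.25). Closed: final G1 returns to the first vertex.

G21
G90
G00 X8.87 Y85.25
M3 S505
G01 X64.32 Y85.25 F2669
G01 X64.32 Y25.03
G01 X8.87 Y25.03
G01 X8.87 Y85.25
M5
G00 X0.00 Y0.00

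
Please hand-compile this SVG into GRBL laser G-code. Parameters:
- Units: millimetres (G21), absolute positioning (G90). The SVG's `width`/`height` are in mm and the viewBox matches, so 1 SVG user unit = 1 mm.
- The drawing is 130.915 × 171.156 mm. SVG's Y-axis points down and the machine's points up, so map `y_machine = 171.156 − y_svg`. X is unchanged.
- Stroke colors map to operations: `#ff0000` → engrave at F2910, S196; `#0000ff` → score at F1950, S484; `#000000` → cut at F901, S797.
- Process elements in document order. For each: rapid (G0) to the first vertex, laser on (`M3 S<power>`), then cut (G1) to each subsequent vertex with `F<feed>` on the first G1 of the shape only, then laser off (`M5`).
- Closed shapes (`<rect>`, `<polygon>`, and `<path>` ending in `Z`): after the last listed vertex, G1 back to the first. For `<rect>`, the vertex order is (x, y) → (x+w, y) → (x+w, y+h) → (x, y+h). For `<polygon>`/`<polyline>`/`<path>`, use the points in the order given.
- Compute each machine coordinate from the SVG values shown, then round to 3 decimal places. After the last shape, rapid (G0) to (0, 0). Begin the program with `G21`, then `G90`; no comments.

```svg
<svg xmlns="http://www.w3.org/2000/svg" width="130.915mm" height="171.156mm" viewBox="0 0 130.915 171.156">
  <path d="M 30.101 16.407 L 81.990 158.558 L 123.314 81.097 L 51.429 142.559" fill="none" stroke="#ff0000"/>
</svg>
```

viewBox `0 0 130.915 171.156` with mm width/height → 1 unit = 1 mm. Flip: y_m = 171.156 − y_svg.

**Shape 1** — `<path>` open polyline, stroke `#ff0000` → engrave (S196, F2910). Machine vertices: (30.101,154.749) → (81.990,12.598) → (123.314,90.059) → (51.429,28.597). Open path.

G21
G90
G0 X30.101 Y154.749
M3 S196
G1 X81.990 Y12.598 F2910
G1 X123.314 Y90.059
G1 X51.429 Y28.597
M5
G0 X0.000 Y0.000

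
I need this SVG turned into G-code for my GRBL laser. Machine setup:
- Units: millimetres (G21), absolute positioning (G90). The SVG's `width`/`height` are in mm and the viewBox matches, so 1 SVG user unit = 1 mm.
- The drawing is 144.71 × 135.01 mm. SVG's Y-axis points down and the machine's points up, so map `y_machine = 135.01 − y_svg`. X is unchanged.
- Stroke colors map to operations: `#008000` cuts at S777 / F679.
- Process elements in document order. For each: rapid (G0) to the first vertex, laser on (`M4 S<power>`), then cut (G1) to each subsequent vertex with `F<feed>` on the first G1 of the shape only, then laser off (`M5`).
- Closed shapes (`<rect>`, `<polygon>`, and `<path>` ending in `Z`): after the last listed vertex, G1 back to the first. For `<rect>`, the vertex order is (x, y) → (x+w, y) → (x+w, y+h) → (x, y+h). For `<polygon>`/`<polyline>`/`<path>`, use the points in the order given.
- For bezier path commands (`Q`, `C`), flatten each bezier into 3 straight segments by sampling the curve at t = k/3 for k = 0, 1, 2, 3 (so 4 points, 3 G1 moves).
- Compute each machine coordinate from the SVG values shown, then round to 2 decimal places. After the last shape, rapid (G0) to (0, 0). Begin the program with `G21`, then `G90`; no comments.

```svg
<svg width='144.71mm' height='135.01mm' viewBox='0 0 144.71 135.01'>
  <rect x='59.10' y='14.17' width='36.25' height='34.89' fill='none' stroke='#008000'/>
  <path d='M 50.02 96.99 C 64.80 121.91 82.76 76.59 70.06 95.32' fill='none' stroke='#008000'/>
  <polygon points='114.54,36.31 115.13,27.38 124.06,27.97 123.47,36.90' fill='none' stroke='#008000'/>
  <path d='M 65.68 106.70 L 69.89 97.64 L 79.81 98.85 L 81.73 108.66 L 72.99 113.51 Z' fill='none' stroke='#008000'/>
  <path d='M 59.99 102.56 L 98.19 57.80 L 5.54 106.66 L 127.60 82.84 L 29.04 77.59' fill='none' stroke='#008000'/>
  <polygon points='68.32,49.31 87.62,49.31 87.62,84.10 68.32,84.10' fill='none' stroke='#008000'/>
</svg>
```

viewBox `0 0 144.71 135.01` with mm width/height → 1 unit = 1 mm. Flip: y_m = 135.01 − y_svg.

**Shape 1** — `<rect>` rectangle, stroke `#008000` → cut (S777, F679). Machine vertices: (59.10,120.84) → (95.35,120.84) → (95.35,85.95) → (59.10,85.95) → (59.10,120.84). Closed: final G1 returns to the first vertex.

**Shape 2** — `<path>` cubic bezier, stroke `#008000` → cut (S777, F679). Control points (SVG): P0=(50.02,96.99), P1=(64.80,121.91), P2=(82.76,76.59), P3=(70.06,95.32); sampled at t=k/3. Machine vertices: (50.02,38.02) → (64.61,31.54) → (73.79,42.04) → (70.06,39.69). Open path.

**Shape 3** — `<polygon>` regular polygon, stroke `#008000` → cut (S777, F679). Machine vertices: (114.54,98.70) → (115.13,107.63) → (124.06,107.04) → (123.47,98.11) → (114.54,98.70). Closed: final G1 returns to the first vertex.

**Shape 4** — `<path>` regular polygon, stroke `#008000` → cut (S777, F679). Machine vertices: (65.68,28.31) → (69.89,37.37) → (79.81,36.16) → (81.73,26.35) → (72.99,21.50) → (65.68,28.31). Closed: final G1 returns to the first vertex.

**Shape 5** — `<path>` open polyline, stroke `#008000` → cut (S777, F679). Machine vertices: (59.99,32.45) → (98.19,77.21) → (5.54,28.35) → (127.60,52.17) → (29.04,57.42). Open path.

**Shape 6** — `<polygon>` rectangle, stroke `#008000` → cut (S777, F679). Machine vertices: (68.32,85.70) → (87.62,85.70) → (87.62,50.91) → (68.32,50.91) → (68.32,85.70). Closed: final G1 returns to the first vertex.

G21
G90
G0 X59.10 Y120.84
M4 S777
G1 X95.35 Y120.84 F679
G1 X95.35 Y85.95
G1 X59.10 Y85.95
G1 X59.10 Y120.84
M5
G0 X50.02 Y38.02
M4 S777
G1 X64.61 Y31.54 F679
G1 X73.79 Y42.04
G1 X70.06 Y39.69
M5
G0 X114.54 Y98.70
M4 S777
G1 X115.13 Y107.63 F679
G1 X124.06 Y107.04
G1 X123.47 Y98.11
G1 X114.54 Y98.70
M5
G0 X65.68 Y28.31
M4 S777
G1 X69.89 Y37.37 F679
G1 X79.81 Y36.16
G1 X81.73 Y26.35
G1 X72.99 Y21.50
G1 X65.68 Y28.31
M5
G0 X59.99 Y32.45
M4 S777
G1 X98.19 Y77.21 F679
G1 X5.54 Y28.35
G1 X127.60 Y52.17
G1 X29.04 Y57.42
M5
G0 X68.32 Y85.70
M4 S777
G1 X87.62 Y85.70 F679
G1 X87.62 Y50.91
G1 X68.32 Y50.91
G1 X68.32 Y85.70
M5
G0 X0.00 Y0.00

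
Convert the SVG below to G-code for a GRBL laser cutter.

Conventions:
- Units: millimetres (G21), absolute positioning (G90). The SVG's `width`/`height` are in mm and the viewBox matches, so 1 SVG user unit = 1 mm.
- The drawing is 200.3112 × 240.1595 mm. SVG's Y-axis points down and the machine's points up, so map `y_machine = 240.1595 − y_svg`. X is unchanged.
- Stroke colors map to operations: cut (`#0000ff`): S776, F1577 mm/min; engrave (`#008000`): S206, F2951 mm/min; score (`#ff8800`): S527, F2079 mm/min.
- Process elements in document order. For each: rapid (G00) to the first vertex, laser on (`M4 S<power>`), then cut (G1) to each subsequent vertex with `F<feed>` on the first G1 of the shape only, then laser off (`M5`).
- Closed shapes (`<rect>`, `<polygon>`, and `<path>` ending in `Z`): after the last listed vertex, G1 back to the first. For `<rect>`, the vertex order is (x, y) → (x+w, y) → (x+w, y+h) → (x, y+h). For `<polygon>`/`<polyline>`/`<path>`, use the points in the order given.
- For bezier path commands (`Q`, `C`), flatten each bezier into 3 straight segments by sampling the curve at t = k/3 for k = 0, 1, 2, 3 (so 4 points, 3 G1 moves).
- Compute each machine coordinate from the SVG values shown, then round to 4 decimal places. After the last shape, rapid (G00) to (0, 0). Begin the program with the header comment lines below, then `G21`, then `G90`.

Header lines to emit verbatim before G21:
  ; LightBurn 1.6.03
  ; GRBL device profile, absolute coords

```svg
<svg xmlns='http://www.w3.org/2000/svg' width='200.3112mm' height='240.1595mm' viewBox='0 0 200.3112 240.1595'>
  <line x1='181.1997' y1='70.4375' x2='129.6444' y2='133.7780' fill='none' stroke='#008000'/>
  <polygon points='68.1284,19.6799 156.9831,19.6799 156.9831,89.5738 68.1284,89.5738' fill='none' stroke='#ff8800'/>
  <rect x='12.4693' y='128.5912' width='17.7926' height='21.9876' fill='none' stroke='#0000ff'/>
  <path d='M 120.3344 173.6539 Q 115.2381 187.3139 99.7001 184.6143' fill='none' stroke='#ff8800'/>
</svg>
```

viewBox `0 0 200.3112 240.1595` with mm width/height → 1 unit = 1 mm. Flip: y_m = 240.1595 − y_svg.

**Shape 1** — `<line>` line segment, stroke `#008000` → engrave (S206, F2951). Machine vertices: (181.1997,169.7220) → (129.6444,106.3815). Open path.

**Shape 2** — `<polygon>` rectangle, stroke `#ff8800` → score (S527, F2079). Machine vertices: (68.1284,220.4796) → (156.9831,220.4796) → (156.9831,150.5857) → (68.1284,150.5857) → (68.1284,220.4796). Closed: final G1 returns to the first vertex.

**Shape 3** — `<rect>` rectangle, stroke `#0000ff` → cut (S776, F1577). Machine vertices: (12.4693,111.5683) → (30.2619,111.5683) → (30.2619,89.5807) → (12.4693,89.5807) → (12.4693,111.5683). Closed: final G1 returns to the first vertex.

**Shape 4** — `<path>` quadratic bezier, stroke `#ff8800` → score (S527, F2079). Control points (SVG): P0=(120.3344,173.6539), P1=(115.2381,187.3139), P2=(99.7001,184.6143); sampled at t=k/3. Machine vertices: (120.3344,66.5056) → (115.7767,59.2167) → (108.8986,55.5632) → (99.7001,55.5452). Open path.

; LightBurn 1.6.03
; GRBL device profile, absolute coords
G21
G90
G00 X181.1997 Y169.7220
M4 S206
G1 X129.6444 Y106.3815 F2951
M5
G00 X68.1284 Y220.4796
M4 S527
G1 X156.9831 Y220.4796 F2079
G1 X156.9831 Y150.5857
G1 X68.1284 Y150.5857
G1 X68.1284 Y220.4796
M5
G00 X12.4693 Y111.5683
M4 S776
G1 X30.2619 Y111.5683 F1577
G1 X30.2619 Y89.5807
G1 X12.4693 Y89.5807
G1 X12.4693 Y111.5683
M5
G00 X120.3344 Y66.5056
M4 S527
G1 X115.7767 Y59.2167 F2079
G1 X108.8986 Y55.5632
G1 X99.7001 Y55.5452
M5
G00 X0.0000 Y0.0000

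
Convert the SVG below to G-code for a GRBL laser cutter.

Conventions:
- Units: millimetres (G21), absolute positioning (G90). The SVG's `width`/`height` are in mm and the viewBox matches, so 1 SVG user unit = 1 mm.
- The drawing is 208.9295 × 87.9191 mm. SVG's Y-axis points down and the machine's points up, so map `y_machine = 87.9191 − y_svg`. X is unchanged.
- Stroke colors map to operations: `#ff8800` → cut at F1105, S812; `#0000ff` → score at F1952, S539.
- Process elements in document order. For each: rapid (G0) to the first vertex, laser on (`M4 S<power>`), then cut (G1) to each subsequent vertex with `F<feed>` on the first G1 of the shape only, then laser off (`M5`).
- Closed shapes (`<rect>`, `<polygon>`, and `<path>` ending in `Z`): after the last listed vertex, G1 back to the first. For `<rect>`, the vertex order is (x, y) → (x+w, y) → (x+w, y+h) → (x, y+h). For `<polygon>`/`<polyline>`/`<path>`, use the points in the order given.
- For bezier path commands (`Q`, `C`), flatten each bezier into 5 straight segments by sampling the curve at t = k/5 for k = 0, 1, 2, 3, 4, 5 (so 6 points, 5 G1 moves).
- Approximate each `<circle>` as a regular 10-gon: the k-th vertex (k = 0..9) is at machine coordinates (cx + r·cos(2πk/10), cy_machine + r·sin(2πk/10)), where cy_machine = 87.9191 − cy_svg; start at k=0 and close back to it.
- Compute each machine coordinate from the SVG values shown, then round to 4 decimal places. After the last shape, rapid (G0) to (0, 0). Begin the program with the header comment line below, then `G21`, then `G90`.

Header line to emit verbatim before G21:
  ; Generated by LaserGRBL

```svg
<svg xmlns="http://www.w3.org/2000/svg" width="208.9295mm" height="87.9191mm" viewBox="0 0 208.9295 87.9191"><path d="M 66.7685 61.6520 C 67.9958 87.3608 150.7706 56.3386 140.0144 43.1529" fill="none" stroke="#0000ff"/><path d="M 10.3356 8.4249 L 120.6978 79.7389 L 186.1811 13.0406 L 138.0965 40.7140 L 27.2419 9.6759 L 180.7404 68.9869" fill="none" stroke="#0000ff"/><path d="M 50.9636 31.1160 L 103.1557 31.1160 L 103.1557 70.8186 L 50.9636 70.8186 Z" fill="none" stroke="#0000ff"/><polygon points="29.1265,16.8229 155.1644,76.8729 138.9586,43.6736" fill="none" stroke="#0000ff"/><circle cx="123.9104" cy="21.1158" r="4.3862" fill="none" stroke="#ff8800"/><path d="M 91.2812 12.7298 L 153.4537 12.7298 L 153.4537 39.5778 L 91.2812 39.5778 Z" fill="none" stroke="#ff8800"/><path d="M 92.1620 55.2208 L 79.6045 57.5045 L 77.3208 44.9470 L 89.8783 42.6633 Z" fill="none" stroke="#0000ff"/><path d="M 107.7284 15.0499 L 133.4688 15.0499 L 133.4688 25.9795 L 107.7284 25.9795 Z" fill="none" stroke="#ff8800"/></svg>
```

Since the viewBox matches the mm dimensions, user units are millimetres directly. The only transform is the Y-flip y_m = 87.9191 − y_svg.

Shape 1 is a cubic bezier drawn with `<path>`. Its stroke #0000ff means score at S539, F1952. After flipping Y the toolpath is (66.7685,26.2671) → (75.8900,17.0530) → (96.1790,17.8751) → (119.2320,25.1542) → (136.6450,35.3109) → (140.0144,44.7662).

Shape 2 is a open polyline drawn with `<path>`. Its stroke #0000ff means score at S539, F1952. After flipping Y the toolpath is (10.3356,79.4942) → (120.6978,8.1802) → (186.1811,74.8785) → (138.0965,47.2051) → (27.2419,78.2432) → (180.7404,18.9322).

Shape 3 is a rectangle drawn with `<path>`. Its stroke #0000ff means score at S539, F1952. After flipping Y the toolpath is (50.9636,56.8031) → (103.1557,56.8031) → (103.1557,17.1005) → (50.9636,17.1005) → (50.9636,56.8031), returning to the start.

Shape 4 is a closed polygon drawn with `<polygon>`. Its stroke #0000ff means score at S539, F1952. After flipping Y the toolpath is (29.1265,71.0962) → (155.1644,11.0462) → (138.9586,44.2455) → (29.1265,71.0962), returning to the start.

Shape 5 is a circle drawn with `<circle>`. Its stroke #ff8800 means cut at S812, F1105. After flipping Y the toolpath is (128.2966,66.8033) → (127.4589,69.3814) → (125.2658,70.9748) → (122.5550,70.9748) → (120.3619,69.3814) → (119.5242,66.8033) → (120.3619,64.2252) → (122.5550,62.6318) → (125.2658,62.6318) → (127.4589,64.2252) → (128.2966,66.8033), returning to the start.

Shape 6 is a rectangle drawn with `<path>`. Its stroke #ff8800 means cut at S812, F1105. After flipping Y the toolpath is (91.2812,75.1893) → (153.4537,75.1893) → (153.4537,48.3413) → (91.2812,48.3413) → (91.2812,75.1893), returning to the start.

Shape 7 is a regular polygon drawn with `<path>`. Its stroke #0000ff means score at S539, F1952. After flipping Y the toolpath is (92.1620,32.6983) → (79.6045,30.4146) → (77.3208,42.9721) → (89.8783,45.2558) → (92.1620,32.6983), returning to the start.

Shape 8 is a rectangle drawn with `<path>`. Its stroke #ff8800 means cut at S812, F1105. After flipping Y the toolpath is (107.7284,72.8692) → (133.4688,72.8692) → (133.4688,61.9396) → (107.7284,61.9396) → (107.7284,72.8692), returning to the start.

; Generated by LaserGRBL
G21
G90
G0 X66.7685 Y26.2671
M4 S539
G1 X75.8900 Y17.0530 F1952
G1 X96.1790 Y17.8751
G1 X119.2320 Y25.1542
G1 X136.6450 Y35.3109
G1 X140.0144 Y44.7662
M5
G0 X10.3356 Y79.4942
M4 S539
G1 X120.6978 Y8.1802 F1952
G1 X186.1811 Y74.8785
G1 X138.0965 Y47.2051
G1 X27.2419 Y78.2432
G1 X180.7404 Y18.9322
M5
G0 X50.9636 Y56.8031
M4 S539
G1 X103.1557 Y56.8031 F1952
G1 X103.1557 Y17.1005
G1 X50.9636 Y17.1005
G1 X50.9636 Y56.8031
M5
G0 X29.1265 Y71.0962
M4 S539
G1 X155.1644 Y11.0462 F1952
G1 X138.9586 Y44.2455
G1 X29.1265 Y71.0962
M5
G0 X128.2966 Y66.8033
M4 S812
G1 X127.4589 Y69.3814 F1105
G1 X125.2658 Y70.9748
G1 X122.5550 Y70.9748
G1 X120.3619 Y69.3814
G1 X119.5242 Y66.8033
G1 X120.3619 Y64.2252
G1 X122.5550 Y62.6318
G1 X125.2658 Y62.6318
G1 X127.4589 Y64.2252
G1 X128.2966 Y66.8033
M5
G0 X91.2812 Y75.1893
M4 S812
G1 X153.4537 Y75.1893 F1105
G1 X153.4537 Y48.3413
G1 X91.2812 Y48.3413
G1 X91.2812 Y75.1893
M5
G0 X92.1620 Y32.6983
M4 S539
G1 X79.6045 Y30.4146 F1952
G1 X77.3208 Y42.9721
G1 X89.8783 Y45.2558
G1 X92.1620 Y32.6983
M5
G0 X107.7284 Y72.8692
M4 S812
G1 X133.4688 Y72.8692 F1105
G1 X133.4688 Y61.9396
G1 X107.7284 Y61.9396
G1 X107.7284 Y72.8692
M5
G0 X0.0000 Y0.0000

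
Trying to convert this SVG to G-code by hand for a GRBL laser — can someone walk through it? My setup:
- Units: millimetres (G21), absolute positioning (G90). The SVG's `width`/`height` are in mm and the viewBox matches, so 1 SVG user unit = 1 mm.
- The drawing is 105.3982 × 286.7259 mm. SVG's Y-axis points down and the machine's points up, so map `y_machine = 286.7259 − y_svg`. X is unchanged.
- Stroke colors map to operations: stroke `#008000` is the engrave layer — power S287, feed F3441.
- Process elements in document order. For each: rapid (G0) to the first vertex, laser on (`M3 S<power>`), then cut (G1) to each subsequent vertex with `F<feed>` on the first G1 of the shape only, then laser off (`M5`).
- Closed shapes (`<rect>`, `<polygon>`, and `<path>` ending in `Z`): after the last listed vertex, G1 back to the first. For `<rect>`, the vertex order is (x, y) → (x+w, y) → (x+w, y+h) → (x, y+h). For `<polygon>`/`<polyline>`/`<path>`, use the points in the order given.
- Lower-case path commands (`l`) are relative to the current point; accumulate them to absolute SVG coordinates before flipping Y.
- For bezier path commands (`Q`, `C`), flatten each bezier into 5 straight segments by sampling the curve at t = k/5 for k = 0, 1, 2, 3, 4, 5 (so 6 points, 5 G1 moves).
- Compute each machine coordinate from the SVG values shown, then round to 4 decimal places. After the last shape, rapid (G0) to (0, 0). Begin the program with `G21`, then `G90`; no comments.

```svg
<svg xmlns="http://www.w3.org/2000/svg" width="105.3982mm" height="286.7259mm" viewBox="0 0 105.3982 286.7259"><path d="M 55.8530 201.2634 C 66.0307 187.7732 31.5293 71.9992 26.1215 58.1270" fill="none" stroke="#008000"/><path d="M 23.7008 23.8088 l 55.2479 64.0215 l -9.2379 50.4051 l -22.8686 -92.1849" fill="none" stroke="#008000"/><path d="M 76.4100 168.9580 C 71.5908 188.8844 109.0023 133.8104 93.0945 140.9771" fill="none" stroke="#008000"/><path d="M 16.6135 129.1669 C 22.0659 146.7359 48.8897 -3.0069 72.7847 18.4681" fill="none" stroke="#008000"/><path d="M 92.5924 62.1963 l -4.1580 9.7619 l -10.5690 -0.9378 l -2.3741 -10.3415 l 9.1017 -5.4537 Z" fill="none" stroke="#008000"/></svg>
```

G21
G90
G0 X55.8530 Y85.4625
M3 S287
G1 X57.1883 Y104.1972 F3441
G1 X51.3417 Y137.6791
G1 X41.8543 Y176.1073
G1 X32.2672 Y209.6808
G1 X26.1215 Y228.5989
M5
G0 X23.7008 Y262.9171
M3 S287
G1 X78.9487 Y198.8956 F3441
G1 X69.7108 Y148.4905
G1 X46.8422 Y240.6754
M5
G0 X76.4100 Y117.7679
M3 S287
G1 X77.8218 Y113.7142 F3441
G1 X84.7825 Y121.0730
G1 X92.7058 Y133.2567
G1 X97.0053 Y143.6779
G1 X93.0945 Y145.7488
M5
G0 X16.6135 Y157.5590
M3 S287
G1 X22.2551 Y164.3868 F3441
G1 X31.8594 Y195.1200
G1 X44.2601 Y233.5092
G1 X58.2906 Y263.3049
G1 X72.7847 Y268.2578
M5
G0 X92.5924 Y224.5296
M3 S287
G1 X88.4344 Y214.7677 F3441
G1 X77.8654 Y215.7055
G1 X75.4913 Y226.0470
G1 X84.5930 Y231.5007
G1 X92.5924 Y224.5296
M5
G0 X0.0000 Y0.0000

1 u = 1 mm; y_m = 286.7259 − y.

[1] `<path>` cubic bezier, #008000→engrave S287 F3441: (55.8530,85.4625) → (57.1883,104.1972) → (51.3417,137.6791) → (41.8543,176.1073) → (32.2672,209.6808) → (26.1215,228.5989)

[2] `<path>` open polyline, #008000→engrave S287 F3441: (23.7008,262.9171) → (78.9487,198.8956) → (69.7108,148.4905) → (46.8422,240.6754)

[3] `<path>` cubic bezier, #008000→engrave S287 F3441: (76.4100,117.7679) → (77.8218,113.7142) → (84.7825,121.0730) → (92.7058,133.2567) → (97.0053,143.6779) → (93.0945,145.7488)

[4] `<path>` cubic bezier, #008000→engrave S287 F3441: (16.6135,157.5590) → (22.2551,164.3868) → (31.8594,195.1200) → (44.2601,233.5092) → (58.2906,263.3049) → (72.7847,268.2578)

[5] `<path>` regular polygon, #008000→engrave S287 F3441: (92.5924,224.5296) → (88.4344,214.7677) → (77.8654,215.7055) → (75.4913,226.0470) → (84.5930,231.5007) → (92.5924,224.5296) (closed)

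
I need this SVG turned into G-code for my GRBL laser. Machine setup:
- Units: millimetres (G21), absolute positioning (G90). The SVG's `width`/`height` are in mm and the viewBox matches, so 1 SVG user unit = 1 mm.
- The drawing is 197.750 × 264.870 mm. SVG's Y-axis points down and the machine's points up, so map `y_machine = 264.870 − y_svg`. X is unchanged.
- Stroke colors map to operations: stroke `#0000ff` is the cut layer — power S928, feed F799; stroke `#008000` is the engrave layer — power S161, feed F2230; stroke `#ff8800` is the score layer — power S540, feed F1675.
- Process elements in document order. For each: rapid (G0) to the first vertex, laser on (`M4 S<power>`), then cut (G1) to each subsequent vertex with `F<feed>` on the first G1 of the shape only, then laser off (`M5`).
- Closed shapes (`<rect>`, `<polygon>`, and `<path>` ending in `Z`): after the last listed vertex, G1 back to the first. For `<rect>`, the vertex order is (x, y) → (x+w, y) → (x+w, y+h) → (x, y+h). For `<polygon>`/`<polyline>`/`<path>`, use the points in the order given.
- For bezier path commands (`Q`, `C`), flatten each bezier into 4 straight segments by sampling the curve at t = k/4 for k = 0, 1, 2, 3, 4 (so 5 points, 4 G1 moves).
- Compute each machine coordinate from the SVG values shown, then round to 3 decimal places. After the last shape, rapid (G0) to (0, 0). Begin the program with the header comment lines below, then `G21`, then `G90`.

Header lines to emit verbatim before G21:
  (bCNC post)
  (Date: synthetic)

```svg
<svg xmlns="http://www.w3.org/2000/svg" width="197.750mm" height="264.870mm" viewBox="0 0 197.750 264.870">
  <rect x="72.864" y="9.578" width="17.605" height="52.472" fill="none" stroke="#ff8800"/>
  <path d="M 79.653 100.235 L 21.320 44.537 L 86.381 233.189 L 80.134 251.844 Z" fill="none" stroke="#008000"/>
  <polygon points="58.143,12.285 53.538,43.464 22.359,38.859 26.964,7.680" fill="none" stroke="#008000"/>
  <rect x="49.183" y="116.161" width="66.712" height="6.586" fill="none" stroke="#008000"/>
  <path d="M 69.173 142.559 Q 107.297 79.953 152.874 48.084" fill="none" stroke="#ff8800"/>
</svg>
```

Since the viewBox matches the mm dimensions, user units are millimetres directly. The only transform is the Y-flip y_m = 264.870 − y_svg.

Shape 1 is a rectangle drawn with `<rect>`. Its stroke #ff8800 means score at S540, F1675. After flipping Y the toolpath is (72.864,255.292) → (90.469,255.292) → (90.469,202.820) → (72.864,202.820) → (72.864,255.292), returning to the start.

Shape 2 is a closed polygon drawn with `<path>`. Its stroke #008000 means engrave at S161, F2230. After flipping Y the toolpath is (79.653,164.635) → (21.320,220.333) → (86.381,31.681) → (80.134,13.026) → (79.653,164.635), returning to the start.

Shape 3 is a regular polygon drawn with `<polygon>`. Its stroke #008000 means engrave at S161, F2230. After flipping Y the toolpath is (58.143,252.585) → (53.538,221.406) → (22.359,226.011) → (26.964,257.190) → (58.143,252.585), returning to the start.

Shape 4 is a rectangle drawn with `<rect>`. Its stroke #008000 means engrave at S161, F2230. After flipping Y the toolpath is (49.183,148.709) → (115.895,148.709) → (115.895,142.123) → (49.183,142.123) → (49.183,148.709), returning to the start.

Shape 5 is a quadratic bezier drawn with `<path>`. Its stroke #ff8800 means score at S540, F1675. After flipping Y the toolpath is (69.173,122.311) → (88.701,151.693) → (109.160,177.233) → (130.551,198.930) → (152.874,216.786).

(bCNC post)
(Date: synthetic)
G21
G90
G0 X72.864 Y255.292
M4 S540
G1 X90.469 Y255.292 F1675
G1 X90.469 Y202.820
G1 X72.864 Y202.820
G1 X72.864 Y255.292
M5
G0 X79.653 Y164.635
M4 S161
G1 X21.320 Y220.333 F2230
G1 X86.381 Y31.681
G1 X80.134 Y13.026
G1 X79.653 Y164.635
M5
G0 X58.143 Y252.585
M4 S161
G1 X53.538 Y221.406 F2230
G1 X22.359 Y226.011
G1 X26.964 Y257.190
G1 X58.143 Y252.585
M5
G0 X49.183 Y148.709
M4 S161
G1 X115.895 Y148.709 F2230
G1 X115.895 Y142.123
G1 X49.183 Y142.123
G1 X49.183 Y148.709
M5
G0 X69.173 Y122.311
M4 S540
G1 X88.701 Y151.693 F1675
G1 X109.160 Y177.233
G1 X130.551 Y198.930
G1 X152.874 Y216.786
M5
G0 X0.000 Y0.000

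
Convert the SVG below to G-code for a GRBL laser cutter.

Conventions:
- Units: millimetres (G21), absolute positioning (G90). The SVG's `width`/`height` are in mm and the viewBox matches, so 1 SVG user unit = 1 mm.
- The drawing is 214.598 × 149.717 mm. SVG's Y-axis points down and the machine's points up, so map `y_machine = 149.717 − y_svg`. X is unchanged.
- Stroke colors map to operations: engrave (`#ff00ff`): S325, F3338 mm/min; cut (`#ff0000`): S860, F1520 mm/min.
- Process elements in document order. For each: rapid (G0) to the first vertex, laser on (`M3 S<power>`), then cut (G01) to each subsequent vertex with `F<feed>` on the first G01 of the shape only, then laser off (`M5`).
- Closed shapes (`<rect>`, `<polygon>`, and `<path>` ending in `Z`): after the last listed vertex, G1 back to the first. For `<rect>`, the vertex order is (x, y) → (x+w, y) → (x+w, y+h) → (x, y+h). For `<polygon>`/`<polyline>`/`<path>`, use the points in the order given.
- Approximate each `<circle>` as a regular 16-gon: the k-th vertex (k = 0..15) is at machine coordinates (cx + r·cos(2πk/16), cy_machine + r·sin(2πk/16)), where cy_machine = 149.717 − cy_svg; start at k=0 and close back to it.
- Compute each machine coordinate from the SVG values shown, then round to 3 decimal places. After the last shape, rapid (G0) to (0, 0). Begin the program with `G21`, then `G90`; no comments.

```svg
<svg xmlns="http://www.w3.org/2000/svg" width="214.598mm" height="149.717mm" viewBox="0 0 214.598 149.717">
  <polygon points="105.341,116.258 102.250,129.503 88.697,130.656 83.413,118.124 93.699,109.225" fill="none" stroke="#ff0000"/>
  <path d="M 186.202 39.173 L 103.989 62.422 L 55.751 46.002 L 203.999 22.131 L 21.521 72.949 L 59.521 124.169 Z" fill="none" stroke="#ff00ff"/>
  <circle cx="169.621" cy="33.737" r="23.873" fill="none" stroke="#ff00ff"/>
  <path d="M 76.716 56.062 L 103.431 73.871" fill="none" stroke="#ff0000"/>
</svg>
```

G21
G90
G0 X105.341 Y33.459
M3 S860
G01 X102.250 Y20.214 F1520
G01 X88.697 Y19.061
G01 X83.413 Y31.593
G01 X93.699 Y40.492
G01 X105.341 Y33.459
M5
G0 X186.202 Y110.544
M3 S325
G01 X103.989 Y87.295 F3338
G01 X55.751 Y103.715
G01 X203.999 Y127.586
G01 X21.521 Y76.768
G01 X59.521 Y25.548
G01 X186.202 Y110.544
M5
G0 X193.494 Y115.980
M3 S325
G01 X191.677 Y125.116 F3338
G01 X186.502 Y132.861
G01 X178.757 Y138.036
G01 X169.621 Y139.853
G01 X160.485 Y138.036
G01 X152.740 Y132.861
G01 X147.565 Y125.116
G01 X145.748 Y115.980
G01 X147.565 Y106.844
G01 X152.740 Y99.099
G01 X160.485 Y93.924
G01 X169.621 Y92.107
G01 X178.757 Y93.924
G01 X186.502 Y99.099
G01 X191.677 Y106.844
G01 X193.494 Y115.980
M5
G0 X76.716 Y93.655
M3 S860
G01 X103.431 Y75.846 F1520
M5
G0 X0.000 Y0.000

Since the viewBox matches the mm dimensions, user units are millimetres directly. The only transform is the Y-flip y_m = 149.717 − y_svg.

Shape 1 is a regular polygon drawn with `<polygon>`. Its stroke #ff0000 means cut at S860, F1520. After flipping Y the toolpath is (105.341,33.459) → (102.250,20.214) → (88.697,19.061) → (83.413,31.593) → (93.699,40.492) → (105.341,33.459), returning to the start.

Shape 2 is a closed polygon drawn with `<path>`. Its stroke #ff00ff means engrave at S325, F3338. After flipping Y the toolpath is (186.202,110.544) → (103.989,87.295) → (55.751,103.715) → (203.999,127.586) → (21.521,76.768) → (59.521,25.548) → (186.202,110.544), returning to the start.

Shape 3 is a circle drawn with `<circle>`. Its stroke #ff00ff means engrave at S325, F3338. After flipping Y the toolpath is (193.494,115.980) → (191.677,125.116) → (186.502,132.861) → (178.757,138.036) → (169.621,139.853) → (160.485,138.036) → (152.740,132.861) → (147.565,125.116) → (145.748,115.980) → (147.565,106.844) → (152.740,99.099) → (160.485,93.924) → (169.621,92.107) → (178.757,93.924) → (186.502,99.099) → (191.677,106.844) → (193.494,115.980), returning to the start.

Shape 4 is a line segment drawn with `<path>`. Its stroke #ff0000 means cut at S860, F1520. After flipping Y the toolpath is (76.716,93.655) → (103.431,75.846).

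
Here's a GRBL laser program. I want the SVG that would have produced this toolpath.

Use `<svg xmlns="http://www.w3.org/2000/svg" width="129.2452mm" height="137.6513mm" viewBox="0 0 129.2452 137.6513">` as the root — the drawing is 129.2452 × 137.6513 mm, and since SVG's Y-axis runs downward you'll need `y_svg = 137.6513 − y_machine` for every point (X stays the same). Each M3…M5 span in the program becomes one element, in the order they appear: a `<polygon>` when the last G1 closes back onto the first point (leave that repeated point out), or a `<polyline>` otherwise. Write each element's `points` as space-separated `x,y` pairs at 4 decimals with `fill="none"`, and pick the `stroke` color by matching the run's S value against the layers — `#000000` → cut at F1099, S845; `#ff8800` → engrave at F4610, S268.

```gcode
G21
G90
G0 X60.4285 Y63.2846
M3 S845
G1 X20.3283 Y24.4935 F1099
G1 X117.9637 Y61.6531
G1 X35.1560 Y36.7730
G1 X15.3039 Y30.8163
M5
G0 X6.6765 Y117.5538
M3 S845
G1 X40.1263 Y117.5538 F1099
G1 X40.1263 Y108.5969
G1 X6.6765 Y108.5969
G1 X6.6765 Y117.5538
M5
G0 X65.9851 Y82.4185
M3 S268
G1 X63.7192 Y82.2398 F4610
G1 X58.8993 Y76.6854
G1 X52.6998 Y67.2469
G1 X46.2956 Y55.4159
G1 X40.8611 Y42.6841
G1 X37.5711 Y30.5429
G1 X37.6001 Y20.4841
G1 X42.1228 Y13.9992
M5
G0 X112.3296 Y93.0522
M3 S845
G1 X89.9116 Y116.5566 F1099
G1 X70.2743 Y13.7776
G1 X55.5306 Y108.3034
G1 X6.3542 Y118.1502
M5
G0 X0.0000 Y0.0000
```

Each laser-on run becomes one SVG element. Flip Y back into SVG space with y_svg = 137.6513 − y_machine.

Run 1: the run's S845 means `#000000` (cut). The run is open, so emit a `<polyline>` with points (Y-flipped): 60.4285,74.3667 20.3283,113.1578 117.9637,75.9982 35.1560,100.8783 15.3039,106.8350.

Run 2: power S845 maps to stroke `#000000` (cut). The run returns to its start, so emit a `<polygon>` with points (Y-flipped): 6.6765,20.0975 40.1263,20.0975 40.1263,29.0544 6.6765,29.0544.

Run 3: power S268 maps to stroke `#ff8800` (engrave). The run is open, so emit a `<polyline>` with points (Y-flipped): 65.9851,55.2328 63.7192,55.4115 58.8993,60.9659 52.6998,70.4044 46.2956,82.2354 40.8611,94.9672 37.5711,107.1084 37.6001,117.1672 42.1228,123.6521.

Run 4: power S845 maps to stroke `#000000` (cut). The run is open, so emit a `<polyline>` with points (Y-flipped): 112.3296,44.5991 89.9116,21.0947 70.2743,123.8737 55.5306,29.3479 6.3542,19.5011.

<svg xmlns="http://www.w3.org/2000/svg" width="129.2452mm" height="137.6513mm" viewBox="0 0 129.2452 137.6513">
  <polyline points="60.4285,74.3667 20.3283,113.1578 117.9637,75.9982 35.1560,100.8783 15.3039,106.8350" fill="none" stroke="#000000"/>
  <polygon points="6.6765,20.0975 40.1263,20.0975 40.1263,29.0544 6.6765,29.0544" fill="none" stroke="#000000"/>
  <polyline points="65.9851,55.2328 63.7192,55.4115 58.8993,60.9659 52.6998,70.4044 46.2956,82.2354 40.8611,94.9672 37.5711,107.1084 37.6001,117.1672 42.1228,123.6521" fill="none" stroke="#ff8800"/>
  <polyline points="112.3296,44.5991 89.9116,21.0947 70.2743,123.8737 55.5306,29.3479 6.3542,19.5011" fill="none" stroke="#000000"/>
</svg>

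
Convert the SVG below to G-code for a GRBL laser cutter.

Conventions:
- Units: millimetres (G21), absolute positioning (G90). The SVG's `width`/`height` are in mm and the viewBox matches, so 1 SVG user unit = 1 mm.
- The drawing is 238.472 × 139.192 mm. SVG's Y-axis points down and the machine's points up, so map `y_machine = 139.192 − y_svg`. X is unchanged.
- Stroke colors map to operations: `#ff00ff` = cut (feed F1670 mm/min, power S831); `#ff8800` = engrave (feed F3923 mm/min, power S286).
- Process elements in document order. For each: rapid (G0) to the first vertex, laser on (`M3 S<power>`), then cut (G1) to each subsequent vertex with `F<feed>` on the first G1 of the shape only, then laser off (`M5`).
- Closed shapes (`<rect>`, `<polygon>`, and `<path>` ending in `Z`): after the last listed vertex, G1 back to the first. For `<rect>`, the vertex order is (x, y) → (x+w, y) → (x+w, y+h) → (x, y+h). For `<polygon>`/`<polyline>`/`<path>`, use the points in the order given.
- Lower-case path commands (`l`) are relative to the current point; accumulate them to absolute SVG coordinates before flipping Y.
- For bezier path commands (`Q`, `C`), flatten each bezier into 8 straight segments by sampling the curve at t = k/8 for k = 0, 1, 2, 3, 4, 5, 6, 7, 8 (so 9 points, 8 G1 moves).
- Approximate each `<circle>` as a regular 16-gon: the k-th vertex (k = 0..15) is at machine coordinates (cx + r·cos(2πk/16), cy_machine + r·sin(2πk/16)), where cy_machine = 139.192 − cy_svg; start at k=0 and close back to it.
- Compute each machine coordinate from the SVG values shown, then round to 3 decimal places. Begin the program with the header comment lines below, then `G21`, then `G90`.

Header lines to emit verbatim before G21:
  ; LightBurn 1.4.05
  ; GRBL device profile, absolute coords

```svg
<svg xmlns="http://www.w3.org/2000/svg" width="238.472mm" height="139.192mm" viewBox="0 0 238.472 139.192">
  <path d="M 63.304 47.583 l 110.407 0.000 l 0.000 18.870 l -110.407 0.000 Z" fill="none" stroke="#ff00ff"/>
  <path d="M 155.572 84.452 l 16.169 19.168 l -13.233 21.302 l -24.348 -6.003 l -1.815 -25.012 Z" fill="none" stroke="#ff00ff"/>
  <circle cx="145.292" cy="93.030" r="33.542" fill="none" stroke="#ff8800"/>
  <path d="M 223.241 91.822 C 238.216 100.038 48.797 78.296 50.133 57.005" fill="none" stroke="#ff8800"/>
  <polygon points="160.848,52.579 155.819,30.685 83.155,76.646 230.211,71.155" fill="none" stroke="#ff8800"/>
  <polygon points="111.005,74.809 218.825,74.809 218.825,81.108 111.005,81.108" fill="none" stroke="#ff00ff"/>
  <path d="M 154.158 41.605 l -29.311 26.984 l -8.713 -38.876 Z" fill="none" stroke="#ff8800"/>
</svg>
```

; LightBurn 1.4.05
; GRBL device profile, absolute coords
G21
G90
G0 X63.304 Y91.609
M3 S831
G1 X173.711 Y91.609 F1670
G1 X173.711 Y72.739
G1 X63.304 Y72.739
G1 X63.304 Y91.609
M5
G0 X155.572 Y54.740
M3 S831
G1 X171.741 Y35.572 F1670
G1 X158.508 Y14.270
G1 X134.160 Y20.273
G1 X132.345 Y45.285
G1 X155.572 Y54.740
M5
G0 X178.834 Y46.162
M3 S286
G1 X176.281 Y58.998 F3923
G1 X169.010 Y69.880
G1 X158.128 Y77.151
G1 X145.292 Y79.704
G1 X132.456 Y77.151
G1 X121.574 Y69.880
G1 X114.303 Y58.998
G1 X111.750 Y46.162
G1 X114.303 Y33.326
G1 X121.574 Y22.444
G1 X132.456 Y15.173
G1 X145.292 Y12.620
G1 X158.128 Y15.173
G1 X169.010 Y22.444
G1 X176.281 Y33.326
G1 X178.834 Y46.162
M5
G0 X223.241 Y47.370
M3 S286
G1 X220.047 Y45.634 F3923
G1 X202.323 Y46.350
G1 X174.697 Y49.162
G1 X141.802 Y53.713
G1 X108.267 Y59.648
G1 X78.723 Y66.609
G1 X57.802 Y74.241
G1 X50.133 Y82.187
M5
G0 X160.848 Y86.613
M3 S286
G1 X155.819 Y108.507 F3923
G1 X83.155 Y62.546
G1 X230.211 Y68.037
G1 X160.848 Y86.613
M5
G0 X111.005 Y64.383
M3 S831
G1 X218.825 Y64.383 F1670
G1 X218.825 Y58.084
G1 X111.005 Y58.084
G1 X111.005 Y64.383
M5
G0 X154.158 Y97.587
M3 S286
G1 X124.847 Y70.603 F3923
G1 X116.134 Y109.479
G1 X154.158 Y97.587
M5

Since the viewBox matches the mm dimensions, user units are millimetres directly. The only transform is the Y-flip y_m = 139.192 − y_svg.

Shape 1 is a rectangle drawn with `<path>`. Its stroke #ff00ff means cut at S831, F1670. After flipping Y the toolpath is (63.304,91.609) → (173.711,91.609) → (173.711,72.739) → (63.304,72.739) → (63.304,91.609), returning to the start.

Shape 2 is a regular polygon drawn with `<path>`. Its stroke #ff00ff means cut at S831, F1670. After flipping Y the toolpath is (155.572,54.740) → (171.741,35.572) → (158.508,14.270) → (134.160,20.273) → (132.345,45.285) → (155.572,54.740), returning to the start.

Shape 3 is a circle drawn with `<circle>`. Its stroke #ff8800 means engrave at S286, F3923. After flipping Y the toolpath is (178.834,46.162) → (176.281,58.998) → (169.010,69.880) → (158.128,77.151) → (145.292,79.704) → (132.456,77.151) → (121.574,69.880) → (114.303,58.998) → (111.750,46.162) → (114.303,33.326) → (121.574,22.444) → (132.456,15.173) → (145.292,12.620) → (158.128,15.173) → (169.010,22.444) → (176.281,33.326) → (178.834,46.162), returning to the start.

Shape 4 is a cubic bezier drawn with `<path>`. Its stroke #ff8800 means engrave at S286, F3923. After flipping Y the toolpath is (223.241,47.370) → (220.047,45.634) → (202.323,46.350) → (174.697,49.162) → (141.802,53.713) → (108.267,59.648) → (78.723,66.609) → (57.802,74.241) → (50.133,82.187).

Shape 5 is a closed polygon drawn with `<polygon>`. Its stroke #ff8800 means engrave at S286, F3923. After flipping Y the toolpath is (160.848,86.613) → (155.819,108.507) → (83.155,62.546) → (230.211,68.037) → (160.848,86.613), returning to the start.

Shape 6 is a rectangle drawn with `<polygon>`. Its stroke #ff00ff means cut at S831, F1670. After flipping Y the toolpath is (111.005,64.383) → (218.825,64.383) → (218.825,58.084) → (111.005,58.084) → (111.005,64.383), returning to the start.

Shape 7 is a regular polygon drawn with `<path>`. Its stroke #ff8800 means engrave at S286, F3923. After flipping Y the toolpath is (154.158,97.587) → (124.847,70.603) → (116.134,109.479) → (154.158,97.587), returning to the start.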